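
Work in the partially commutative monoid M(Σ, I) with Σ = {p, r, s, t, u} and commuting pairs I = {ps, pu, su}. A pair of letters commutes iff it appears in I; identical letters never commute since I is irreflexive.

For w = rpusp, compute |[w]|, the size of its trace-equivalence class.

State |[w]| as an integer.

12

0(r) covers ∅
1(p) covers 0:r
2(u) covers 0:r
3(s) covers 0:r
4(p) covers 1:p
floor of heap: 0:r
completions by unplaced set U, small U first (add the entries for U minus each lowest piece of U):
  |U|=1: {2}:1  {3}:1  {4}:1
  |U|=2: {1,4}:1  {2,3}:2  {2,4}:2  {3,4}:2
  |U|=3: {1,2,4}:3  {1,3,4}:3  {2,3,4}:6
  start at 0(r): 12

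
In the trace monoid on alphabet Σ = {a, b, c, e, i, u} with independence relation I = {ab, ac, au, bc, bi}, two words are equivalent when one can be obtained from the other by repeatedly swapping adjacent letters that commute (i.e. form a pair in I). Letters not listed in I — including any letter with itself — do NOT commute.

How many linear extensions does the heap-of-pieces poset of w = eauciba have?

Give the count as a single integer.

drop 0:e onto floor
drop 1:a onto {0:e}
drop 2:u onto {0:e}
drop 3:c onto {2:u}
drop 4:i onto {1:a, 3:c}
drop 5:b onto {2:u}
drop 6:a onto {4:i}
ground layer = {0:e}
drop-orders for the pieces not yet dropped (sum over which currently-grounded one goes next):
  1 to go: {5} 1  {6} 1
  2 to go: {4,6} 1  {5,6} 2
  3 to go: {1,4,6} 1  {3,4,6} 1  {4,5,6} 3
  4 to go: {1,3,4,6} 2  {1,4,5,6} 4  {3,4,5,6} 4
  5 to go: {1,3,4,5,6} 10  {2,3,4,5,6} 4
  if 0:e drops first: 14 orders

14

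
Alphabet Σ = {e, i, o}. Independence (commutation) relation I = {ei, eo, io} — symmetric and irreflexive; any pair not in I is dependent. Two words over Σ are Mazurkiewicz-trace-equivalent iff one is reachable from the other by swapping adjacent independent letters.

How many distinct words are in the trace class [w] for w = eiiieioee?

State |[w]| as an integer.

0(e) covers ∅
1(i) covers ∅
2(i) covers 1:i
3(i) covers 2:i
4(e) covers 0:e
5(i) covers 3:i
6(o) covers ∅
7(e) covers 4:e
8(e) covers 7:e
floor of heap: 0:e, 1:i, 6:o
completions by unplaced set U, small U first (add the entries for U minus each lowest piece of U):
  |U|=1: {5}:1  {6}:1  {8}:1
  |U|=2: {3,5}:1  {5,6}:2  {5,8}:2  {6,8}:2  {7,8}:1
  |U|=3: {2,3,5}:1  {3,5,6}:3  {3,5,8}:3  {4,7,8}:1  {5,6,8}:6  {5,7,8}:3  {6,7,8}:3
  |U|=4: {0,4,7,8}:1  {1,2,3,5}:1  {2,3,5,6}:4  {2,3,5,8}:4  {3,5,6,8}:12  {3,5,7,8}:6  {4,5,7,8}:4  {4,6,7,8}:4  {5,6,7,8}:12
  |U|=5: {0,4,5,7,8}:5  {0,4,6,7,8}:5  {1,2,3,5,6}:5  {1,2,3,5,8}:5  {2,3,5,6,8}:20  {2,3,5,7,8}:10  {3,4,5,7,8}:10  {3,5,6,7,8}:30  {4,5,6,7,8}:20
  |U|=6: {0,3,4,5,7,8}:15  {0,4,5,6,7,8}:30  {1,2,3,5,6,8}:30  {1,2,3,5,7,8}:15  {2,3,4,5,7,8}:20  {2,3,5,6,7,8}:60  {3,4,5,6,7,8}:60
  |U|=7: {0,2,3,4,5,7,8}:35  {0,3,4,5,6,7,8}:105  {1,2,3,4,5,7,8}:35  {1,2,3,5,6,7,8}:105  {2,3,4,5,6,7,8}:140
  start at 0(e): 280
  start at 1(i): 280
  start at 6(o): 70
sum over floor = 630

630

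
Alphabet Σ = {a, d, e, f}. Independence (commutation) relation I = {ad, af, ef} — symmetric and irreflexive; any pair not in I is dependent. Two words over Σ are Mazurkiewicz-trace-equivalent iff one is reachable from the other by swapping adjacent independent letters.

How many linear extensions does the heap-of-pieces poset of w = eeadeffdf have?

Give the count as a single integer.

9

drop 0:e onto floor
drop 1:e onto {0:e}
drop 2:a onto {1:e}
drop 3:d onto {1:e}
drop 4:e onto {2:a, 3:d}
drop 5:f onto {3:d}
drop 6:f onto {5:f}
drop 7:d onto {4:e, 6:f}
drop 8:f onto {7:d}
ground layer = {0:e}
drop-orders for the pieces not yet dropped (sum over which currently-grounded one goes next):
  1 to go: {8} 1
  2 to go: {7,8} 1
  3 to go: {4,7,8} 1  {6,7,8} 1
  4 to go: {2,4,7,8} 1  {4,6,7,8} 2  {5,6,7,8} 1
  5 to go: {2,4,6,7,8} 3  {4,5,6,7,8} 3
  6 to go: {2,4,5,6,7,8} 6  {3,4,5,6,7,8} 3
  7 to go: {2,3,4,5,6,7,8} 9
  if 0:e drops first: 9 orders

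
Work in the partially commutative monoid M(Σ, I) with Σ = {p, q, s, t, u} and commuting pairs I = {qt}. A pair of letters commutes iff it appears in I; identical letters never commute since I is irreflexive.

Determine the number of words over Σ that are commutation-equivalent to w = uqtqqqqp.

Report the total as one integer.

6

piece 0:u — minimal
piece 1:q rests on {0:u}
piece 2:t rests on {0:u}
piece 3:q rests on {1:q}
piece 4:q rests on {3:q}
piece 5:q rests on {4:q}
piece 6:q rests on {5:q}
piece 7:p rests on {2:t, 6:q}
minimal pieces: {0:u}
ways to finish when only these pieces remain (= sum over removing one remaining piece with nothing left below it):
  1 left: {7}→1
  2 left: {2,7}→1  {6,7}→1
  3 left: {2,6,7}→2  {5,6,7}→1
  4 left: {2,5,6,7}→3  {4,5,6,7}→1
  5 left: {2,4,5,6,7}→4  {3,4,5,6,7}→1
  6 left: {1,3,4,5,6,7}→1  {2,3,4,5,6,7}→5
  placing 0:u first → 6 extensions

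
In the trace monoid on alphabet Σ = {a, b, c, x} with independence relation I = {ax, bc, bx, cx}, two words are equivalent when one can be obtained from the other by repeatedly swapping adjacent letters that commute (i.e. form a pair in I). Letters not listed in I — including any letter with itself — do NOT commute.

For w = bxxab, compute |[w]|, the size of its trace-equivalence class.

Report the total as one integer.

piece 0:b — minimal
piece 1:x — minimal
piece 2:x rests on {1:x}
piece 3:a rests on {0:b}
piece 4:b rests on {3:a}
minimal pieces: {0:b, 1:x}
ways to finish when only these pieces remain (= sum over removing one remaining piece with nothing left below it):
  1 left: {2}→1  {4}→1
  2 left: {1,2}→1  {2,4}→2  {3,4}→1
  3 left: {0,3,4}→1  {1,2,4}→3  {2,3,4}→3
  placing 0:b first → 6 extensions
  placing 1:x first → 4 extensions
total linear extensions = 10

10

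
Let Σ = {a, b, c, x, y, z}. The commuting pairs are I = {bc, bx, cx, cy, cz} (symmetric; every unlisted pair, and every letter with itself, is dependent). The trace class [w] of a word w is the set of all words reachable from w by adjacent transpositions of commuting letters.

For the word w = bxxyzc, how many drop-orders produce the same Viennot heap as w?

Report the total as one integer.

piece 0:b — minimal
piece 1:x — minimal
piece 2:x rests on {1:x}
piece 3:y rests on {0:b, 2:x}
piece 4:z rests on {3:y}
piece 5:c — minimal
minimal pieces: {0:b, 1:x, 5:c}
ways to finish when only these pieces remain (= sum over removing one remaining piece with nothing left below it):
  1 left: {4}→1  {5}→1
  2 left: {3,4}→1  {4,5}→2
  3 left: {0,3,4}→1  {2,3,4}→1  {3,4,5}→3
  4 left: {0,2,3,4}→2  {0,3,4,5}→4  {1,2,3,4}→1  {2,3,4,5}→4
  placing 0:b first → 5 extensions
  placing 1:x first → 10 extensions
  placing 5:c first → 3 extensions
total linear extensions = 18

18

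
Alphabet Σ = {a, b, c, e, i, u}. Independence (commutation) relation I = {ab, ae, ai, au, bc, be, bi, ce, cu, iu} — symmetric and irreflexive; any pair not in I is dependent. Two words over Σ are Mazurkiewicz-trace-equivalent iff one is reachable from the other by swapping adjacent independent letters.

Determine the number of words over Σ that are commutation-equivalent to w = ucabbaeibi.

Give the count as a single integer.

0(u) covers ∅
1(c) covers ∅
2(a) covers 1:c
3(b) covers 0:u
4(b) covers 3:b
5(a) covers 2:a
6(e) covers 0:u
7(i) covers 1:c, 6:e
8(b) covers 4:b
9(i) covers 7:i
floor of heap: 0:u, 1:c
completions by unplaced set U, small U first (add the entries for U minus each lowest piece of U):
  |U|=1: {5}:1  {8}:1  {9}:1
  |U|=2: {2,5}:1  {4,8}:1  {5,8}:2  {5,9}:2  {7,9}:1  {8,9}:2
  |U|=3: {2,5,8}:3  {2,5,9}:3  {3,4,8}:1  {4,5,8}:3  {4,8,9}:3  {5,7,9}:3  {5,8,9}:6  {6,7,9}:1  {7,8,9}:3
  |U|=4: {2,4,5,8}:6  {2,5,7,9}:6  {2,5,8,9}:12  {3,4,5,8}:4  {3,4,8,9}:4  {4,5,8,9}:12  {4,7,8,9}:6  {5,6,7,9}:4  {5,7,8,9}:12  {6,7,8,9}:4
  |U|=5: {1,2,5,7,9}:6  {2,3,4,5,8}:10  {2,4,5,8,9}:30  {2,5,6,7,9}:10  {2,5,7,8,9}:30  {3,4,5,8,9}:20  {3,4,7,8,9}:10  {4,5,7,8,9}:30  {4,6,7,8,9}:10  {5,6,7,8,9}:20
  |U|=6: {1,2,5,6,7,9}:16  {1,2,5,7,8,9}:36  {2,3,4,5,8,9}:60  {2,4,5,7,8,9}:90  {2,5,6,7,8,9}:60  {3,4,5,7,8,9}:60  {3,4,6,7,8,9}:20  {4,5,6,7,8,9}:60
  |U|=7: {0,3,4,6,7,8,9}:20  {1,2,4,5,7,8,9}:126  {1,2,5,6,7,8,9}:112  {2,3,4,5,7,8,9}:210  {2,4,5,6,7,8,9}:210  {3,4,5,6,7,8,9}:140
  |U|=8: {0,3,4,5,6,7,8,9}:160  {1,2,3,4,5,7,8,9}:336  {1,2,4,5,6,7,8,9}:448  {2,3,4,5,6,7,8,9}:560
  start at 0(u): 1344
  start at 1(c): 720
sum over floor = 2064

2064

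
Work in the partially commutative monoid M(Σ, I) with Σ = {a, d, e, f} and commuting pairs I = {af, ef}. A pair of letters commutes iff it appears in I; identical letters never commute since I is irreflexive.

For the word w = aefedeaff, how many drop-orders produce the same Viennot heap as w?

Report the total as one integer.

0(a) covers ∅
1(e) covers 0:a
2(f) covers ∅
3(e) covers 1:e
4(d) covers 2:f, 3:e
5(e) covers 4:d
6(a) covers 5:e
7(f) covers 4:d
8(f) covers 7:f
floor of heap: 0:a, 2:f
completions by unplaced set U, small U first (add the entries for U minus each lowest piece of U):
  |U|=1: {6}:1  {8}:1
  |U|=2: {5,6}:1  {6,8}:2  {7,8}:1
  |U|=3: {5,6,8}:3  {6,7,8}:3
  |U|=4: {5,6,7,8}:6
  |U|=5: {4,5,6,7,8}:6
  |U|=6: {2,4,5,6,7,8}:6  {3,4,5,6,7,8}:6
  |U|=7: {1,3,4,5,6,7,8}:6  {2,3,4,5,6,7,8}:12
  start at 0(a): 18
  start at 2(f): 6
sum over floor = 24

24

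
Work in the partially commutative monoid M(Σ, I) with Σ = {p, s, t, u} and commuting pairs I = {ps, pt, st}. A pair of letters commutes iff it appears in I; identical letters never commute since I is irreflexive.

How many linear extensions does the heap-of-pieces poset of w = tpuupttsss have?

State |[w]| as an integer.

#0=t has no predecessor
#1=p has no predecessor
#2=u depends on [0:t, 1:p]
#3=u depends on [2:u]
#4=p depends on [3:u]
#5=t depends on [3:u]
#6=t depends on [5:t]
#7=s depends on [3:u]
#8=s depends on [7:s]
#9=s depends on [8:s]
sources: [0:t, 1:p]
N(rest) = Σ N(rest − s) over sources s of rest; N(one piece) = 1:
  size 1 → [4]=1  [6]=1  [9]=1
  size 2 → [4,6]=2  [4,9]=2  [5,6]=1  [6,9]=2  [8,9]=1
  size 3 → [4,5,6]=3  [4,6,9]=6  [4,8,9]=3  [5,6,9]=3  [6,8,9]=3  [7,8,9]=1
  size 4 → [4,5,6,9]=12  [4,6,8,9]=12  [4,7,8,9]=4  [5,6,8,9]=6  [6,7,8,9]=4
  size 5 → [4,5,6,8,9]=30  [4,6,7,8,9]=20  [5,6,7,8,9]=10
  size 6 → [4,5,6,7,8,9]=60
  size 7 → [3,4,5,6,7,8,9]=60
  size 8 → [2,3,4,5,6,7,8,9]=60
  first=0(t) contributes 60
  first=1(p) contributes 60
|[w]| = 120

120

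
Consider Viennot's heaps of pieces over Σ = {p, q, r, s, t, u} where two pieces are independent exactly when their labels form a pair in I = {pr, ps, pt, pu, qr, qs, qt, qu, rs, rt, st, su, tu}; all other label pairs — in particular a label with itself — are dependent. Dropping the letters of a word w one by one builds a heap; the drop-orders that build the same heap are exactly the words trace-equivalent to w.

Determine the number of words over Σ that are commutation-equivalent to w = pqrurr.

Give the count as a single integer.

drop 0:p onto floor
drop 1:q onto {0:p}
drop 2:r onto floor
drop 3:u onto {2:r}
drop 4:r onto {3:u}
drop 5:r onto {4:r}
ground layer = {0:p, 2:r}
drop-orders for the pieces not yet dropped (sum over which currently-grounded one goes next):
  1 to go: {1} 1  {5} 1
  2 to go: {0,1} 1  {1,5} 2  {4,5} 1
  3 to go: {0,1,5} 3  {1,4,5} 3  {3,4,5} 1
  4 to go: {0,1,4,5} 6  {1,3,4,5} 4  {2,3,4,5} 1
  if 0:p drops first: 5 orders
  if 2:r drops first: 10 orders
heap linearizations: 15

15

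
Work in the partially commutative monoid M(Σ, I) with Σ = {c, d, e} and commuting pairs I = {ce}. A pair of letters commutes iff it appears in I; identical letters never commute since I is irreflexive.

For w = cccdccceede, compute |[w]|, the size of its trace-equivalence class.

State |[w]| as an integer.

0(c) covers ∅
1(c) covers 0:c
2(c) covers 1:c
3(d) covers 2:c
4(c) covers 3:d
5(c) covers 4:c
6(c) covers 5:c
7(e) covers 3:d
8(e) covers 7:e
9(d) covers 6:c, 8:e
10(e) covers 9:d
floor of heap: 0:c
completions by unplaced set U, small U first (add the entries for U minus each lowest piece of U):
  |U|=1: {10}:1
  |U|=2: {9,10}:1
  |U|=3: {6,9,10}:1  {8,9,10}:1
  |U|=4: {5,6,9,10}:1  {6,8,9,10}:2  {7,8,9,10}:1
  |U|=5: {4,5,6,9,10}:1  {5,6,8,9,10}:3  {6,7,8,9,10}:3
  |U|=6: {4,5,6,8,9,10}:4  {5,6,7,8,9,10}:6
  |U|=7: {4,5,6,7,8,9,10}:10
  |U|=8: {3,4,5,6,7,8,9,10}:10
  |U|=9: {2,3,4,5,6,7,8,9,10}:10
  start at 0(c): 10

10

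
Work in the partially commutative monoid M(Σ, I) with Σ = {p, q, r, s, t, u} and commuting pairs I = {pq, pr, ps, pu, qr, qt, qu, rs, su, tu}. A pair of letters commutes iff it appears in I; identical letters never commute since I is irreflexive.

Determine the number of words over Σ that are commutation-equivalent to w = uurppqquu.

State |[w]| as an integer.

piece 0:u — minimal
piece 1:u rests on {0:u}
piece 2:r rests on {1:u}
piece 3:p — minimal
piece 4:p rests on {3:p}
piece 5:q — minimal
piece 6:q rests on {5:q}
piece 7:u rests on {2:r}
piece 8:u rests on {7:u}
minimal pieces: {0:u, 3:p, 5:q}
ways to finish when only these pieces remain (= sum over removing one remaining piece with nothing left below it):
  1 left: {4}→1  {6}→1  {8}→1
  2 left: {3,4}→1  {4,6}→2  {4,8}→2  {5,6}→1  {6,8}→2  {7,8}→1
  3 left: {2,7,8}→1  {3,4,6}→3  {3,4,8}→3  {4,5,6}→3  {4,6,8}→6  {4,7,8}→3  {5,6,8}→3  {6,7,8}→3
  4 left: {1,2,7,8}→1  {2,4,7,8}→4  {2,6,7,8}→4  {3,4,5,6}→6  {3,4,6,8}→12  {3,4,7,8}→6  {4,5,6,8}→12  {4,6,7,8}→12  {5,6,7,8}→6
  5 left: {0,1,2,7,8}→1  {1,2,4,7,8}→5  {1,2,6,7,8}→5  {2,3,4,7,8}→10  {2,4,6,7,8}→20  {2,5,6,7,8}→10  {3,4,5,6,8}→30  {3,4,6,7,8}→30  {4,5,6,7,8}→30
  6 left: {0,1,2,4,7,8}→6  {0,1,2,6,7,8}→6  {1,2,3,4,7,8}→15  {1,2,4,6,7,8}→30  {1,2,5,6,7,8}→15  {2,3,4,6,7,8}→60  {2,4,5,6,7,8}→60  {3,4,5,6,7,8}→90
  7 left: {0,1,2,3,4,7,8}→21  {0,1,2,4,6,7,8}→42  {0,1,2,5,6,7,8}→21  {1,2,3,4,6,7,8}→105  {1,2,4,5,6,7,8}→105  {2,3,4,5,6,7,8}→210
  placing 0:u first → 420 extensions
  placing 3:p first → 168 extensions
  placing 5:q first → 168 extensions
total linear extensions = 756

756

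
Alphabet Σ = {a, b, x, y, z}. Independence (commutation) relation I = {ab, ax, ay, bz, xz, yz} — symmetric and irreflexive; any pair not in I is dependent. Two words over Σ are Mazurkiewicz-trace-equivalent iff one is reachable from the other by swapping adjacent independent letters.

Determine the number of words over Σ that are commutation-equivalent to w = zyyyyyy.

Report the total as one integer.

7

piece 0:z — minimal
piece 1:y — minimal
piece 2:y rests on {1:y}
piece 3:y rests on {2:y}
piece 4:y rests on {3:y}
piece 5:y rests on {4:y}
piece 6:y rests on {5:y}
minimal pieces: {0:z, 1:y}
ways to finish when only these pieces remain (= sum over removing one remaining piece with nothing left below it):
  1 left: {0}→1  {6}→1
  2 left: {0,6}→2  {5,6}→1
  3 left: {0,5,6}→3  {4,5,6}→1
  4 left: {0,4,5,6}→4  {3,4,5,6}→1
  5 left: {0,3,4,5,6}→5  {2,3,4,5,6}→1
  placing 0:z first → 1 extensions
  placing 1:y first → 6 extensions
total linear extensions = 7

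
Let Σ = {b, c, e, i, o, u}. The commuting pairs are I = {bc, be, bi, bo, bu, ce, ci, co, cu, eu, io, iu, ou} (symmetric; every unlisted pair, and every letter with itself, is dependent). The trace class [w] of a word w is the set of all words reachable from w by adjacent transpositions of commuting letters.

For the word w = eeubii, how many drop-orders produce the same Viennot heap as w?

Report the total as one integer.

30

#0=e has no predecessor
#1=e depends on [0:e]
#2=u has no predecessor
#3=b has no predecessor
#4=i depends on [1:e]
#5=i depends on [4:i]
sources: [0:e, 2:u, 3:b]
N(rest) = Σ N(rest − s) over sources s of rest; N(one piece) = 1:
  size 1 → [2]=1  [3]=1  [5]=1
  size 2 → [2,3]=2  [2,5]=2  [3,5]=2  [4,5]=1
  size 3 → [1,4,5]=1  [2,3,5]=6  [2,4,5]=3  [3,4,5]=3
  size 4 → [0,1,4,5]=1  [1,2,4,5]=4  [1,3,4,5]=4  [2,3,4,5]=12
  first=0(e) contributes 20
  first=2(u) contributes 5
  first=3(b) contributes 5
|[w]| = 30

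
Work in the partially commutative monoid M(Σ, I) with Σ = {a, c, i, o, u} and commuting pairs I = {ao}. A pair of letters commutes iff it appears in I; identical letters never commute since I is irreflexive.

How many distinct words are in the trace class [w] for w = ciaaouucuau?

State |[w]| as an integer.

3

#0=c has no predecessor
#1=i depends on [0:c]
#2=a depends on [1:i]
#3=a depends on [2:a]
#4=o depends on [1:i]
#5=u depends on [3:a, 4:o]
#6=u depends on [5:u]
#7=c depends on [6:u]
#8=u depends on [7:c]
#9=a depends on [8:u]
#10=u depends on [9:a]
sources: [0:c]
N(rest) = Σ N(rest − s) over sources s of rest; N(one piece) = 1:
  size 1 → [10]=1
  size 2 → [9,10]=1
  size 3 → [8,9,10]=1
  size 4 → [7,8,9,10]=1
  size 5 → [6,7,8,9,10]=1
  size 6 → [5,6,7,8,9,10]=1
  size 7 → [3,5,6,7,8,9,10]=1  [4,5,6,7,8,9,10]=1
  size 8 → [2,3,5,6,7,8,9,10]=1  [3,4,5,6,7,8,9,10]=2
  size 9 → [2,3,4,5,6,7,8,9,10]=3
  first=0(c) contributes 3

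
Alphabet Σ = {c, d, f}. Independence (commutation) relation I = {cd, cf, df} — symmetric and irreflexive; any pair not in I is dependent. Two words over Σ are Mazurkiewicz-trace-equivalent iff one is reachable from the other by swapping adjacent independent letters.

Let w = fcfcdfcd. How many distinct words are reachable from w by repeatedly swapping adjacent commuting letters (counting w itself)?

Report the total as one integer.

560

piece 0:f — minimal
piece 1:c — minimal
piece 2:f rests on {0:f}
piece 3:c rests on {1:c}
piece 4:d — minimal
piece 5:f rests on {2:f}
piece 6:c rests on {3:c}
piece 7:d rests on {4:d}
minimal pieces: {0:f, 1:c, 4:d}
ways to finish when only these pieces remain (= sum over removing one remaining piece with nothing left below it):
  1 left: {5}→1  {6}→1  {7}→1
  2 left: {2,5}→1  {3,6}→1  {4,7}→1  {5,6}→2  {5,7}→2  {6,7}→2
  3 left: {0,2,5}→1  {1,3,6}→1  {2,5,6}→3  {2,5,7}→3  {3,5,6}→3  {3,6,7}→3  {4,5,7}→3  {4,6,7}→3  {5,6,7}→6
  4 left: {0,2,5,6}→4  {0,2,5,7}→4  {1,3,5,6}→4  {1,3,6,7}→4  {2,3,5,6}→6  {2,4,5,7}→6  {2,5,6,7}→12  {3,4,6,7}→6  {3,5,6,7}→12  {4,5,6,7}→12
  5 left: {0,2,3,5,6}→10  {0,2,4,5,7}→10  {0,2,5,6,7}→20  {1,2,3,5,6}→10  {1,3,4,6,7}→10  {1,3,5,6,7}→20  {2,3,5,6,7}→30  {2,4,5,6,7}→30  {3,4,5,6,7}→30
  6 left: {0,1,2,3,5,6}→20  {0,2,3,5,6,7}→60  {0,2,4,5,6,7}→60  {1,2,3,5,6,7}→60  {1,3,4,5,6,7}→60  {2,3,4,5,6,7}→90
  placing 0:f first → 210 extensions
  placing 1:c first → 210 extensions
  placing 4:d first → 140 extensions
total linear extensions = 560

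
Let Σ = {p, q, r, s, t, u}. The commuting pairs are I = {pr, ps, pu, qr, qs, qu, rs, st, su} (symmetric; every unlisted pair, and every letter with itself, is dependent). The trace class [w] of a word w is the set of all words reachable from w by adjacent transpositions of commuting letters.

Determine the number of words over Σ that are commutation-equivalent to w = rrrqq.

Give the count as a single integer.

10

piece 0:r — minimal
piece 1:r rests on {0:r}
piece 2:r rests on {1:r}
piece 3:q — minimal
piece 4:q rests on {3:q}
minimal pieces: {0:r, 3:q}
ways to finish when only these pieces remain (= sum over removing one remaining piece with nothing left below it):
  1 left: {2}→1  {4}→1
  2 left: {1,2}→1  {2,4}→2  {3,4}→1
  3 left: {0,1,2}→1  {1,2,4}→3  {2,3,4}→3
  placing 0:r first → 6 extensions
  placing 3:q first → 4 extensions
total linear extensions = 10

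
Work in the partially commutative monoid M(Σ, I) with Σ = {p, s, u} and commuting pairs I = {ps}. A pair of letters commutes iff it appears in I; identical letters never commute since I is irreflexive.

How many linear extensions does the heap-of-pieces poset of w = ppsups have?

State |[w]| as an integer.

6

drop 0:p onto floor
drop 1:p onto {0:p}
drop 2:s onto floor
drop 3:u onto {1:p, 2:s}
drop 4:p onto {3:u}
drop 5:s onto {3:u}
ground layer = {0:p, 2:s}
drop-orders for the pieces not yet dropped (sum over which currently-grounded one goes next):
  1 to go: {4} 1  {5} 1
  2 to go: {4,5} 2
  3 to go: {3,4,5} 2
  4 to go: {1,3,4,5} 2  {2,3,4,5} 2
  if 0:p drops first: 4 orders
  if 2:s drops first: 2 orders
heap linearizations: 6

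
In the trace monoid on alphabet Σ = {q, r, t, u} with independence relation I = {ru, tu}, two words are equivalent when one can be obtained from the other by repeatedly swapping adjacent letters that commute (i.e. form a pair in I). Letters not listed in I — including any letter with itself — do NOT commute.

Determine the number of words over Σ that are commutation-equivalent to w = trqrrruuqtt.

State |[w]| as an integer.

piece 0:t — minimal
piece 1:r rests on {0:t}
piece 2:q rests on {1:r}
piece 3:r rests on {2:q}
piece 4:r rests on {3:r}
piece 5:r rests on {4:r}
piece 6:u rests on {2:q}
piece 7:u rests on {6:u}
piece 8:q rests on {5:r, 7:u}
piece 9:t rests on {8:q}
piece 10:t rests on {9:t}
minimal pieces: {0:t}
ways to finish when only these pieces remain (= sum over removing one remaining piece with nothing left below it):
  1 left: {10}→1
  2 left: {9,10}→1
  3 left: {8,9,10}→1
  4 left: {5,8,9,10}→1  {7,8,9,10}→1
  5 left: {4,5,8,9,10}→1  {5,7,8,9,10}→2  {6,7,8,9,10}→1
  6 left: {3,4,5,8,9,10}→1  {4,5,7,8,9,10}→3  {5,6,7,8,9,10}→3
  7 left: {3,4,5,7,8,9,10}→4  {4,5,6,7,8,9,10}→6
  8 left: {3,4,5,6,7,8,9,10}→10
  9 left: {2,3,4,5,6,7,8,9,10}→10
  placing 0:t first → 10 extensions

10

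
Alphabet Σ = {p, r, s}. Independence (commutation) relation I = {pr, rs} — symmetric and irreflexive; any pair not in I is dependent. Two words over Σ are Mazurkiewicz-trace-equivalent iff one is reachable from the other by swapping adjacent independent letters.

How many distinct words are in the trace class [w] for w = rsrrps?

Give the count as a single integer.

piece 0:r — minimal
piece 1:s — minimal
piece 2:r rests on {0:r}
piece 3:r rests on {2:r}
piece 4:p rests on {1:s}
piece 5:s rests on {4:p}
minimal pieces: {0:r, 1:s}
ways to finish when only these pieces remain (= sum over removing one remaining piece with nothing left below it):
  1 left: {3}→1  {5}→1
  2 left: {2,3}→1  {3,5}→2  {4,5}→1
  3 left: {0,2,3}→1  {1,4,5}→1  {2,3,5}→3  {3,4,5}→3
  4 left: {0,2,3,5}→4  {1,3,4,5}→4  {2,3,4,5}→6
  placing 0:r first → 10 extensions
  placing 1:s first → 10 extensions
total linear extensions = 20

20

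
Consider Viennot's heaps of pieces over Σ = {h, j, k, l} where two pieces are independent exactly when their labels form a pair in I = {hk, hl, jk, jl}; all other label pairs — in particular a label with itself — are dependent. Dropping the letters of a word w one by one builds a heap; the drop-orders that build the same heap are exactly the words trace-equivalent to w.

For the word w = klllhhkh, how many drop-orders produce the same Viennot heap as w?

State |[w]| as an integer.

56

piece 0:k — minimal
piece 1:l rests on {0:k}
piece 2:l rests on {1:l}
piece 3:l rests on {2:l}
piece 4:h — minimal
piece 5:h rests on {4:h}
piece 6:k rests on {3:l}
piece 7:h rests on {5:h}
minimal pieces: {0:k, 4:h}
ways to finish when only these pieces remain (= sum over removing one remaining piece with nothing left below it):
  1 left: {6}→1  {7}→1
  2 left: {3,6}→1  {5,7}→1  {6,7}→2
  3 left: {2,3,6}→1  {3,6,7}→3  {4,5,7}→1  {5,6,7}→3
  4 left: {1,2,3,6}→1  {2,3,6,7}→4  {3,5,6,7}→6  {4,5,6,7}→4
  5 left: {0,1,2,3,6}→1  {1,2,3,6,7}→5  {2,3,5,6,7}→10  {3,4,5,6,7}→10
  6 left: {0,1,2,3,6,7}→6  {1,2,3,5,6,7}→15  {2,3,4,5,6,7}→20
  placing 0:k first → 35 extensions
  placing 4:h first → 21 extensions
total linear extensions = 56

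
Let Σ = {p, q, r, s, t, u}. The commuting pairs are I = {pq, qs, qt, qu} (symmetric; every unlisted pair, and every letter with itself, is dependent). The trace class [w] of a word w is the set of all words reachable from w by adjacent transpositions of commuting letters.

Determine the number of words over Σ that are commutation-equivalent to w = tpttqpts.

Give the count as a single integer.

0(t) covers ∅
1(p) covers 0:t
2(t) covers 1:p
3(t) covers 2:t
4(q) covers ∅
5(p) covers 3:t
6(t) covers 5:p
7(s) covers 6:t
floor of heap: 0:t, 4:q
completions by unplaced set U, small U first (add the entries for U minus each lowest piece of U):
  |U|=1: {4}:1  {7}:1
  |U|=2: {4,7}:2  {6,7}:1
  |U|=3: {4,6,7}:3  {5,6,7}:1
  |U|=4: {3,5,6,7}:1  {4,5,6,7}:4
  |U|=5: {2,3,5,6,7}:1  {3,4,5,6,7}:5
  |U|=6: {1,2,3,5,6,7}:1  {2,3,4,5,6,7}:6
  start at 0(t): 7
  start at 4(q): 1
sum over floor = 8

8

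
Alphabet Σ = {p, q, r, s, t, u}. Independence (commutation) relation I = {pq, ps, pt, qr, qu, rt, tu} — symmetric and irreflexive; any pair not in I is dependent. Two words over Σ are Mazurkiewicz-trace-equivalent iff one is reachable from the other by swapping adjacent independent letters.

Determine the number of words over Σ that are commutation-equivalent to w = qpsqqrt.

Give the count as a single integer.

18

#0=q has no predecessor
#1=p has no predecessor
#2=s depends on [0:q]
#3=q depends on [2:s]
#4=q depends on [3:q]
#5=r depends on [1:p, 2:s]
#6=t depends on [4:q]
sources: [0:q, 1:p]
N(rest) = Σ N(rest − s) over sources s of rest; N(one piece) = 1:
  size 1 → [5]=1  [6]=1
  size 2 → [1,5]=1  [4,6]=1  [5,6]=2
  size 3 → [1,5,6]=3  [3,4,6]=1  [4,5,6]=3
  size 4 → [1,4,5,6]=6  [3,4,5,6]=4
  size 5 → [1,3,4,5,6]=10  [2,3,4,5,6]=4
  first=0(q) contributes 14
  first=1(p) contributes 4
|[w]| = 18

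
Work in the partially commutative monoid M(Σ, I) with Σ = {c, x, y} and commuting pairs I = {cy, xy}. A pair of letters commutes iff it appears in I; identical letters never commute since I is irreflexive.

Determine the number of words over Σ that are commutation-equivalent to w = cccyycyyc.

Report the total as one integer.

#0=c has no predecessor
#1=c depends on [0:c]
#2=c depends on [1:c]
#3=y has no predecessor
#4=y depends on [3:y]
#5=c depends on [2:c]
#6=y depends on [4:y]
#7=y depends on [6:y]
#8=c depends on [5:c]
sources: [0:c, 3:y]
N(rest) = Σ N(rest − s) over sources s of rest; N(one piece) = 1:
  size 1 → [7]=1  [8]=1
  size 2 → [5,8]=1  [6,7]=1  [7,8]=2
  size 3 → [2,5,8]=1  [4,6,7]=1  [5,7,8]=3  [6,7,8]=3
  size 4 → [1,2,5,8]=1  [2,5,7,8]=4  [3,4,6,7]=1  [4,6,7,8]=4  [5,6,7,8]=6
  size 5 → [0,1,2,5,8]=1  [1,2,5,7,8]=5  [2,5,6,7,8]=10  [3,4,6,7,8]=5  [4,5,6,7,8]=10
  size 6 → [0,1,2,5,7,8]=6  [1,2,5,6,7,8]=15  [2,4,5,6,7,8]=20  [3,4,5,6,7,8]=15
  size 7 → [0,1,2,5,6,7,8]=21  [1,2,4,5,6,7,8]=35  [2,3,4,5,6,7,8]=35
  first=0(c) contributes 70
  first=3(y) contributes 56
|[w]| = 126

126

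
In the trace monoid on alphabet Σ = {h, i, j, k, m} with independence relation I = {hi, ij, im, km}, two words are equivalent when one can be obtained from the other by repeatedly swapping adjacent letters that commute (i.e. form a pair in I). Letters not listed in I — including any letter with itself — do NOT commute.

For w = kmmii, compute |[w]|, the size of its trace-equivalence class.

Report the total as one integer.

0(k) covers ∅
1(m) covers ∅
2(m) covers 1:m
3(i) covers 0:k
4(i) covers 3:i
floor of heap: 0:k, 1:m
completions by unplaced set U, small U first (add the entries for U minus each lowest piece of U):
  |U|=1: {2}:1  {4}:1
  |U|=2: {1,2}:1  {2,4}:2  {3,4}:1
  |U|=3: {0,3,4}:1  {1,2,4}:3  {2,3,4}:3
  start at 0(k): 6
  start at 1(m): 4
sum over floor = 10

10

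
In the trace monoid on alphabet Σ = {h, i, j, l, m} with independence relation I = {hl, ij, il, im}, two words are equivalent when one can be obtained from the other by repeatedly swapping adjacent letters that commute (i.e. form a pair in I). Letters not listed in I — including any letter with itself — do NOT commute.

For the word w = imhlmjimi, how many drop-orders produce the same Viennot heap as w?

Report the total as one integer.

drop 0:i onto floor
drop 1:m onto floor
drop 2:h onto {0:i, 1:m}
drop 3:l onto {1:m}
drop 4:m onto {2:h, 3:l}
drop 5:j onto {4:m}
drop 6:i onto {2:h}
drop 7:m onto {5:j}
drop 8:i onto {6:i}
ground layer = {0:i, 1:m}
drop-orders for the pieces not yet dropped (sum over which currently-grounded one goes next):
  1 to go: {7} 1  {8} 1
  2 to go: {5,7} 1  {6,8} 1  {7,8} 2
  3 to go: {4,5,7} 1  {5,7,8} 3  {6,7,8} 3
  4 to go: {3,4,5,7} 1  {4,5,7,8} 4  {5,6,7,8} 6
  5 to go: {3,4,5,7,8} 5  {4,5,6,7,8} 10
  6 to go: {2,4,5,6,7,8} 10  {3,4,5,6,7,8} 15
  7 to go: {0,2,4,5,6,7,8} 10  {2,3,4,5,6,7,8} 25
  if 0:i drops first: 25 orders
  if 1:m drops first: 35 orders
heap linearizations: 60

60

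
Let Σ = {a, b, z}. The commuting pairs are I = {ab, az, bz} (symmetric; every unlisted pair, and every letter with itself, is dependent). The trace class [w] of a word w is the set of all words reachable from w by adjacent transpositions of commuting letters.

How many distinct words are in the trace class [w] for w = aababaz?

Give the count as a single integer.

105

drop 0:a onto floor
drop 1:a onto {0:a}
drop 2:b onto floor
drop 3:a onto {1:a}
drop 4:b onto {2:b}
drop 5:a onto {3:a}
drop 6:z onto floor
ground layer = {0:a, 2:b, 6:z}
drop-orders for the pieces not yet dropped (sum over which currently-grounded one goes next):
  1 to go: {4} 1  {5} 1  {6} 1
  2 to go: {2,4} 1  {3,5} 1  {4,5} 2  {4,6} 2  {5,6} 2
  3 to go: {1,3,5} 1  {2,4,5} 3  {2,4,6} 3  {3,4,5} 3  {3,5,6} 3  {4,5,6} 6
  4 to go: {0,1,3,5} 1  {1,3,4,5} 4  {1,3,5,6} 4  {2,3,4,5} 6  {2,4,5,6} 12  {3,4,5,6} 12
  5 to go: {0,1,3,4,5} 5  {0,1,3,5,6} 5  {1,2,3,4,5} 10  {1,3,4,5,6} 20  {2,3,4,5,6} 30
  if 0:a drops first: 60 orders
  if 2:b drops first: 30 orders
  if 6:z drops first: 15 orders
heap linearizations: 105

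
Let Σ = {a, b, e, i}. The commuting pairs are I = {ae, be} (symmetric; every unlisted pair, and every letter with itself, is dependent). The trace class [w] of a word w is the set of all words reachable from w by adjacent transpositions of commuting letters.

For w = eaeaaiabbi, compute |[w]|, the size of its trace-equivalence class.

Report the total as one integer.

10

0(e) covers ∅
1(a) covers ∅
2(e) covers 0:e
3(a) covers 1:a
4(a) covers 3:a
5(i) covers 2:e, 4:a
6(a) covers 5:i
7(b) covers 6:a
8(b) covers 7:b
9(i) covers 8:b
floor of heap: 0:e, 1:a
completions by unplaced set U, small U first (add the entries for U minus each lowest piece of U):
  |U|=1: {9}:1
  |U|=2: {8,9}:1
  |U|=3: {7,8,9}:1
  |U|=4: {6,7,8,9}:1
  |U|=5: {5,6,7,8,9}:1
  |U|=6: {2,5,6,7,8,9}:1  {4,5,6,7,8,9}:1
  |U|=7: {0,2,5,6,7,8,9}:1  {2,4,5,6,7,8,9}:2  {3,4,5,6,7,8,9}:1
  |U|=8: {0,2,4,5,6,7,8,9}:3  {1,3,4,5,6,7,8,9}:1  {2,3,4,5,6,7,8,9}:3
  start at 0(e): 4
  start at 1(a): 6
sum over floor = 10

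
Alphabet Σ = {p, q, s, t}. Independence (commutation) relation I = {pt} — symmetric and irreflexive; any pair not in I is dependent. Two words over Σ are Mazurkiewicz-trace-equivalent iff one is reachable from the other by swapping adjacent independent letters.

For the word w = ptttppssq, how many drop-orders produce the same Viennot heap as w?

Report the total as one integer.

drop 0:p onto floor
drop 1:t onto floor
drop 2:t onto {1:t}
drop 3:t onto {2:t}
drop 4:p onto {0:p}
drop 5:p onto {4:p}
drop 6:s onto {3:t, 5:p}
drop 7:s onto {6:s}
drop 8:q onto {7:s}
ground layer = {0:p, 1:t}
drop-orders for the pieces not yet dropped (sum over which currently-grounded one goes next):
  1 to go: {8} 1
  2 to go: {7,8} 1
  3 to go: {6,7,8} 1
  4 to go: {3,6,7,8} 1  {5,6,7,8} 1
  5 to go: {2,3,6,7,8} 1  {3,5,6,7,8} 2  {4,5,6,7,8} 1
  6 to go: {0,4,5,6,7,8} 1  {1,2,3,6,7,8} 1  {2,3,5,6,7,8} 3  {3,4,5,6,7,8} 3
  7 to go: {0,3,4,5,6,7,8} 4  {1,2,3,5,6,7,8} 4  {2,3,4,5,6,7,8} 6
  if 0:p drops first: 10 orders
  if 1:t drops first: 10 orders
heap linearizations: 20

20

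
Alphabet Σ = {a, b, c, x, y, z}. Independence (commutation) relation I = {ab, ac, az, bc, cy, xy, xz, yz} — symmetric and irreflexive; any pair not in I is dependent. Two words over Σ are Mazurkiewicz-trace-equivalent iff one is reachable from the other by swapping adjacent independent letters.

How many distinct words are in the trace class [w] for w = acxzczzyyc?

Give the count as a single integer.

piece 0:a — minimal
piece 1:c — minimal
piece 2:x rests on {0:a, 1:c}
piece 3:z rests on {1:c}
piece 4:c rests on {2:x, 3:z}
piece 5:z rests on {4:c}
piece 6:z rests on {5:z}
piece 7:y rests on {0:a}
piece 8:y rests on {7:y}
piece 9:c rests on {6:z}
minimal pieces: {0:a, 1:c}
ways to finish when only these pieces remain (= sum over removing one remaining piece with nothing left below it):
  1 left: {8}→1  {9}→1
  2 left: {6,9}→1  {7,8}→1  {8,9}→2
  3 left: {5,6,9}→1  {6,8,9}→3  {7,8,9}→3
  4 left: {4,5,6,9}→1  {5,6,8,9}→4  {6,7,8,9}→6
  5 left: {2,4,5,6,9}→1  {3,4,5,6,9}→1  {4,5,6,8,9}→5  {5,6,7,8,9}→10
  6 left: {2,3,4,5,6,9}→2  {2,4,5,6,8,9}→6  {3,4,5,6,8,9}→6  {4,5,6,7,8,9}→15
  7 left: {1,2,3,4,5,6,9}→2  {2,3,4,5,6,8,9}→14  {2,4,5,6,7,8,9}→21  {3,4,5,6,7,8,9}→21
  8 left: {0,2,4,5,6,7,8,9}→21  {1,2,3,4,5,6,8,9}→16  {2,3,4,5,6,7,8,9}→56
  placing 0:a first → 72 extensions
  placing 1:c first → 77 extensions
total linear extensions = 149

149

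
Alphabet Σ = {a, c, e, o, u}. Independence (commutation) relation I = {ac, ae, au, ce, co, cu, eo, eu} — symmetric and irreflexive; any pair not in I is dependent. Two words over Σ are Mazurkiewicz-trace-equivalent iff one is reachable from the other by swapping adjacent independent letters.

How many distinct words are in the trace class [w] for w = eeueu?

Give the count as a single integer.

10

#0=e has no predecessor
#1=e depends on [0:e]
#2=u has no predecessor
#3=e depends on [1:e]
#4=u depends on [2:u]
sources: [0:e, 2:u]
N(rest) = Σ N(rest − s) over sources s of rest; N(one piece) = 1:
  size 1 → [3]=1  [4]=1
  size 2 → [1,3]=1  [2,4]=1  [3,4]=2
  size 3 → [0,1,3]=1  [1,3,4]=3  [2,3,4]=3
  first=0(e) contributes 6
  first=2(u) contributes 4
|[w]| = 10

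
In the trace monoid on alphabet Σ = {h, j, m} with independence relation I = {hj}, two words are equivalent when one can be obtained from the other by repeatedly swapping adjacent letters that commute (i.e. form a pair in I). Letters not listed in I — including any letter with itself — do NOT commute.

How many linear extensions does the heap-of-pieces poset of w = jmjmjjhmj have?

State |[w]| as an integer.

3

0(j) covers ∅
1(m) covers 0:j
2(j) covers 1:m
3(m) covers 2:j
4(j) covers 3:m
5(j) covers 4:j
6(h) covers 3:m
7(m) covers 5:j, 6:h
8(j) covers 7:m
floor of heap: 0:j
completions by unplaced set U, small U first (add the entries for U minus each lowest piece of U):
  |U|=1: {8}:1
  |U|=2: {7,8}:1
  |U|=3: {5,7,8}:1  {6,7,8}:1
  |U|=4: {4,5,7,8}:1  {5,6,7,8}:2
  |U|=5: {4,5,6,7,8}:3
  |U|=6: {3,4,5,6,7,8}:3
  |U|=7: {2,3,4,5,6,7,8}:3
  start at 0(j): 3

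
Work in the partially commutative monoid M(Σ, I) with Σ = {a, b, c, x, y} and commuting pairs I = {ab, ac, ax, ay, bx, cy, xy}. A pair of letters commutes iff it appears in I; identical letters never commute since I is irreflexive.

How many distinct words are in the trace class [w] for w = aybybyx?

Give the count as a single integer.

drop 0:a onto floor
drop 1:y onto floor
drop 2:b onto {1:y}
drop 3:y onto {2:b}
drop 4:b onto {3:y}
drop 5:y onto {4:b}
drop 6:x onto floor
ground layer = {0:a, 1:y, 6:x}
drop-orders for the pieces not yet dropped (sum over which currently-grounded one goes next):
  1 to go: {0} 1  {5} 1  {6} 1
  2 to go: {0,5} 2  {0,6} 2  {4,5} 1  {5,6} 2
  3 to go: {0,4,5} 3  {0,5,6} 6  {3,4,5} 1  {4,5,6} 3
  4 to go: {0,3,4,5} 4  {0,4,5,6} 12  {2,3,4,5} 1  {3,4,5,6} 4
  5 to go: {0,2,3,4,5} 5  {0,3,4,5,6} 20  {1,2,3,4,5} 1  {2,3,4,5,6} 5
  if 0:a drops first: 6 orders
  if 1:y drops first: 30 orders
  if 6:x drops first: 6 orders
heap linearizations: 42

42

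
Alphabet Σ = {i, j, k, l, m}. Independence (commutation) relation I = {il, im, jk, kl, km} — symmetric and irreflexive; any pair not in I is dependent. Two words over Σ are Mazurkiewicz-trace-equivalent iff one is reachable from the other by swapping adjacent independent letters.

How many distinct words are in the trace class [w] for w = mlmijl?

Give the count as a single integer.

piece 0:m — minimal
piece 1:l rests on {0:m}
piece 2:m rests on {1:l}
piece 3:i — minimal
piece 4:j rests on {2:m, 3:i}
piece 5:l rests on {4:j}
minimal pieces: {0:m, 3:i}
ways to finish when only these pieces remain (= sum over removing one remaining piece with nothing left below it):
  1 left: {5}→1
  2 left: {4,5}→1
  3 left: {2,4,5}→1  {3,4,5}→1
  4 left: {1,2,4,5}→1  {2,3,4,5}→2
  placing 0:m first → 3 extensions
  placing 3:i first → 1 extensions
total linear extensions = 4

4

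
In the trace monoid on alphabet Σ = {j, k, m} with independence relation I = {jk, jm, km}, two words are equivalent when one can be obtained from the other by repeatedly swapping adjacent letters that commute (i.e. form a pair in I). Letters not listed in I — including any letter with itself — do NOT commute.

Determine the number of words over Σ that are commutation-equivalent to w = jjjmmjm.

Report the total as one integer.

35

0(j) covers ∅
1(j) covers 0:j
2(j) covers 1:j
3(m) covers ∅
4(m) covers 3:m
5(j) covers 2:j
6(m) covers 4:m
floor of heap: 0:j, 3:m
completions by unplaced set U, small U first (add the entries for U minus each lowest piece of U):
  |U|=1: {5}:1  {6}:1
  |U|=2: {2,5}:1  {4,6}:1  {5,6}:2
  |U|=3: {1,2,5}:1  {2,5,6}:3  {3,4,6}:1  {4,5,6}:3
  |U|=4: {0,1,2,5}:1  {1,2,5,6}:4  {2,4,5,6}:6  {3,4,5,6}:4
  |U|=5: {0,1,2,5,6}:5  {1,2,4,5,6}:10  {2,3,4,5,6}:10
  start at 0(j): 20
  start at 3(m): 15
sum over floor = 35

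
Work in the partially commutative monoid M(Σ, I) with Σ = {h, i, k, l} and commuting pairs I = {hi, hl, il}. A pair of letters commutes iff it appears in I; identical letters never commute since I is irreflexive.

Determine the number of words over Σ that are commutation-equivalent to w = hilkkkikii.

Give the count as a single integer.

6

#0=h has no predecessor
#1=i has no predecessor
#2=l has no predecessor
#3=k depends on [0:h, 1:i, 2:l]
#4=k depends on [3:k]
#5=k depends on [4:k]
#6=i depends on [5:k]
#7=k depends on [6:i]
#8=i depends on [7:k]
#9=i depends on [8:i]
sources: [0:h, 1:i, 2:l]
N(rest) = Σ N(rest − s) over sources s of rest; N(one piece) = 1:
  size 1 → [9]=1
  size 2 → [8,9]=1
  size 3 → [7,8,9]=1
  size 4 → [6,7,8,9]=1
  size 5 → [5,6,7,8,9]=1
  size 6 → [4,5,6,7,8,9]=1
  size 7 → [3,4,5,6,7,8,9]=1
  size 8 → [0,3,4,5,6,7,8,9]=1  [1,3,4,5,6,7,8,9]=1  [2,3,4,5,6,7,8,9]=1
  first=0(h) contributes 2
  first=1(i) contributes 2
  first=2(l) contributes 2
|[w]| = 6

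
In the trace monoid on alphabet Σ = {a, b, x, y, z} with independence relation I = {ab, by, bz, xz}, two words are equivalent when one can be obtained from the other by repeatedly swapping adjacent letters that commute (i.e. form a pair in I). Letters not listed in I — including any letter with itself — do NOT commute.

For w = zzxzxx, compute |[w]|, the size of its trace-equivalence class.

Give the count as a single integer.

0(z) covers ∅
1(z) covers 0:z
2(x) covers ∅
3(z) covers 1:z
4(x) covers 2:x
5(x) covers 4:x
floor of heap: 0:z, 2:x
completions by unplaced set U, small U first (add the entries for U minus each lowest piece of U):
  |U|=1: {3}:1  {5}:1
  |U|=2: {1,3}:1  {3,5}:2  {4,5}:1
  |U|=3: {0,1,3}:1  {1,3,5}:3  {2,4,5}:1  {3,4,5}:3
  |U|=4: {0,1,3,5}:4  {1,3,4,5}:6  {2,3,4,5}:4
  start at 0(z): 10
  start at 2(x): 10
sum over floor = 20

20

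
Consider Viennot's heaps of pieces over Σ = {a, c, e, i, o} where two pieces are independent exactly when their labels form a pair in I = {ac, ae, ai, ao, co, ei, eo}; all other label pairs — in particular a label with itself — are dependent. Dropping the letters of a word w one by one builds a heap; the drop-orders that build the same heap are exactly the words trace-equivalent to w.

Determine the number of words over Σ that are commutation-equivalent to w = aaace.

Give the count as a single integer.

#0=a has no predecessor
#1=a depends on [0:a]
#2=a depends on [1:a]
#3=c has no predecessor
#4=e depends on [3:c]
sources: [0:a, 3:c]
N(rest) = Σ N(rest − s) over sources s of rest; N(one piece) = 1:
  size 1 → [2]=1  [4]=1
  size 2 → [1,2]=1  [2,4]=2  [3,4]=1
  size 3 → [0,1,2]=1  [1,2,4]=3  [2,3,4]=3
  first=0(a) contributes 6
  first=3(c) contributes 4
|[w]| = 10

10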